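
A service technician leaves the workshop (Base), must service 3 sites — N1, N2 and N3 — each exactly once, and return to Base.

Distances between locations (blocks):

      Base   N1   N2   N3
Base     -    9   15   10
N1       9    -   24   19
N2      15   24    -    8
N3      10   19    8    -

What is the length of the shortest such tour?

Base→N1→N2→N3→Base: 9+24+8+10 = 51
Base→N1→N3→N2→Base: 9+19+8+15 = 51
Base→N2→N1→N3→Base: 15+24+19+10 = 68
The minimum is 51.
One optimal route: Base → N1 → N2 → N3 → Base (or its reverse).

Minimum total distance: 51 blocks.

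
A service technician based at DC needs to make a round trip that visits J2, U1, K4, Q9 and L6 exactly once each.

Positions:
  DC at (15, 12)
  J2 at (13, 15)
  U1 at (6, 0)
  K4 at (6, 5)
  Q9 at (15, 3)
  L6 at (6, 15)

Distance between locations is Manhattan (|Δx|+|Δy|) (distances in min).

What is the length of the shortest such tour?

DC → J2 → U1 → K4 → Q9 → L6 → DC: 5+22+5+11+21+12 = 76
DC → J2 → U1 → K4 → L6 → Q9 → DC: 5+22+5+10+21+9 = 72
DC → J2 → U1 → Q9 → K4 → L6 → DC: 5+22+12+11+10+12 = 72
DC → J2 → U1 → Q9 → L6 → K4 → DC: 5+22+12+21+10+16 = 86
DC → J2 → U1 → L6 → K4 → Q9 → DC: 5+22+15+10+11+9 = 72
DC → J2 → U1 → L6 → Q9 → K4 → DC: 5+22+15+21+11+16 = 90
DC → J2 → K4 → U1 → Q9 → L6 → DC: 5+17+5+12+21+12 = 72
DC → J2 → K4 → U1 → L6 → Q9 → DC: 5+17+5+15+21+9 = 72
DC → J2 → K4 → Q9 → U1 → L6 → DC: 5+17+11+12+15+12 = 72
DC → J2 → K4 → Q9 → L6 → U1 → DC: 5+17+11+21+15+21 = 90
DC → J2 → K4 → L6 → U1 → Q9 → DC: 5+17+10+15+12+9 = 68
DC → J2 → K4 → L6 → Q9 → U1 → DC: 5+17+10+21+12+21 = 86
DC → J2 → Q9 → U1 → K4 → L6 → DC: 5+14+12+5+10+12 = 58
DC → J2 → Q9 → U1 → L6 → K4 → DC: 5+14+12+15+10+16 = 72
… (46 more)
DC → J2 → L6 → K4 → U1 → Q9 → DC: 5+7+10+5+12+9 = 48  ← best
The minimum is 48.
One optimal route: DC → J2 → L6 → K4 → U1 → Q9 → DC (or its reverse).

Shortest round trip = 48 min.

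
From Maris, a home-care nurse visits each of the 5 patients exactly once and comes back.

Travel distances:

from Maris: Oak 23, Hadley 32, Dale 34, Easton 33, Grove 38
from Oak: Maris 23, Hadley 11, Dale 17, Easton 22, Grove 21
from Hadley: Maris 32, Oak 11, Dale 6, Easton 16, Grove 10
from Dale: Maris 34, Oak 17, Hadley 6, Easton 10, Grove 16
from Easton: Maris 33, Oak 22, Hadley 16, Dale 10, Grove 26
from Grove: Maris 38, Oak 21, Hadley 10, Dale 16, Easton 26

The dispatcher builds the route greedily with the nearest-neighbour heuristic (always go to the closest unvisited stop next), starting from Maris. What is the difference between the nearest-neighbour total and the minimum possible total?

Excess over optimum: 11.

From Maris: Oak=23, Hadley=32, Easton=33, Dale=34, Grove=38 → choose Oak (23).
From Oak: Hadley=11, Dale=17, Grove=21, Easton=22 → choose Hadley (11).
From Hadley: Dale=6, Grove=10, Easton=16 → choose Dale (6).
From Dale: Easton=10, Grove=16 → choose Easton (10).
From Easton: Grove=26 → choose Grove (26).
NN route Maris → Oak → Hadley → Dale → Easton → Grove → Maris costs 114.
Optimal: Maris → Oak → Hadley → Grove → Dale → Easton → Maris costs 103 (by enumerating all 60 distinct tours).
Excess = 114 − 103 = 11.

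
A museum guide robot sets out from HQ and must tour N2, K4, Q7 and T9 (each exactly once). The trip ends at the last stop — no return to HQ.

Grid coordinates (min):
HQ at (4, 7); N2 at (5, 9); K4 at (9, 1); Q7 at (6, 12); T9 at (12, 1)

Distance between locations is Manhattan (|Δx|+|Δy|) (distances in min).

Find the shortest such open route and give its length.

Shortest open route: 24 min.

There are 4! = 24 possible orderings.
HQ → N2 → K4 → Q7 → T9: 3+12+14+17 = 46
HQ → N2 → K4 → T9 → Q7: 3+12+3+17 = 35
HQ → N2 → Q7 → K4 → T9: 3+4+14+3 = 24
HQ → N2 → Q7 → T9 → K4: 3+4+17+3 = 27
HQ → N2 → T9 → K4 → Q7: 3+15+3+14 = 35
HQ → N2 → T9 → Q7 → K4: 3+15+17+14 = 49
HQ → K4 → N2 → Q7 → T9: 11+12+4+17 = 44
HQ → K4 → N2 → T9 → Q7: 11+12+15+17 = 55
HQ → K4 → Q7 → N2 → T9: 11+14+4+15 = 44
HQ → K4 → Q7 → T9 → N2: 11+14+17+15 = 57
HQ → K4 → T9 → N2 → Q7: 11+3+15+4 = 33
HQ → K4 → T9 → Q7 → N2: 11+3+17+4 = 35
HQ → Q7 → N2 → K4 → T9: 7+4+12+3 = 26
HQ → Q7 → N2 → T9 → K4: 7+4+15+3 = 29
… (10 more)
The minimum is 24.
One shortest path: HQ → N2 → Q7 → K4 → T9.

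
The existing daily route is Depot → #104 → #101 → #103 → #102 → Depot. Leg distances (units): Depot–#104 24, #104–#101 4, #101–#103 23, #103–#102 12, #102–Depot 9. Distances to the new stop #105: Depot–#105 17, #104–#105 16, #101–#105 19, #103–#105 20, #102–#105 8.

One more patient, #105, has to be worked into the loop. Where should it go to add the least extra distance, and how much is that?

Minimum extra distance: 9, inserting #105 between Depot and #104.

Insertion cost between consecutive stops i–j is d(i,#105) + d(#105,j) − d(i,j):
  between Depot and #104: 17 + 16 − 24 = 9
  between #104 and #101: 16 + 19 − 4 = 31
  between #101 and #103: 19 + 20 − 23 = 16
  between #103 and #102: 20 + 8 − 12 = 16
  between #102 and Depot: 8 + 17 − 9 = 16
Cheapest insertion is between Depot and #104, adding 9.
New total = 72 + 9 = 81.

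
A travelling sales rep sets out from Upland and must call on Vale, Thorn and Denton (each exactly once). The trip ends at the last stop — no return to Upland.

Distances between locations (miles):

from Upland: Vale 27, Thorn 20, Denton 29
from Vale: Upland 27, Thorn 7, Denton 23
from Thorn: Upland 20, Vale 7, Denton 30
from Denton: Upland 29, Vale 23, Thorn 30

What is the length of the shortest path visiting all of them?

Shortest open route: 50 miles.

There are 3! = 6 possible orderings.
Upland→Vale→Thorn→Denton: 27+7+30 = 64
Upland→Vale→Denton→Thorn: 27+23+30 = 80
Upland→Thorn→Vale→Denton: 20+7+23 = 50
Upland→Thorn→Denton→Vale: 20+30+23 = 73
Upland→Denton→Vale→Thorn: 29+23+7 = 59
Upland→Denton→Thorn→Vale: 29+30+7 = 66
The minimum is 50.
One shortest path: Upland → Thorn → Vale → Denton.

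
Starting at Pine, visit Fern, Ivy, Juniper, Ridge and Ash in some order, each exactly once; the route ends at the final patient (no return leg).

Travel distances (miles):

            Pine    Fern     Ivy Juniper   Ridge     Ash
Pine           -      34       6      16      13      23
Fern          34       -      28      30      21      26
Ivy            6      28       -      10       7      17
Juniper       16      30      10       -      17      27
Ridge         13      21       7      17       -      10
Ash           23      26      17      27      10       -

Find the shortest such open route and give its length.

There are 5! = 120 possible orderings.
Pine → Fern → Ivy → Juniper → Ridge → Ash: 34+28+10+17+10 = 99
Pine → Fern → Ivy → Juniper → Ash → Ridge: 34+28+10+27+10 = 109
Pine → Fern → Ivy → Ridge → Juniper → Ash: 34+28+7+17+27 = 113
Pine → Fern → Ivy → Ridge → Ash → Juniper: 34+28+7+10+27 = 106
Pine → Fern → Ivy → Ash → Juniper → Ridge: 34+28+17+27+17 = 123
Pine → Fern → Ivy → Ash → Ridge → Juniper: 34+28+17+10+17 = 106
Pine → Fern → Juniper → Ivy → Ridge → Ash: 34+30+10+7+10 = 91
Pine → Fern → Juniper → Ivy → Ash → Ridge: 34+30+10+17+10 = 101
Pine → Fern → Juniper → Ridge → Ivy → Ash: 34+30+17+7+17 = 105
Pine → Fern → Juniper → Ridge → Ash → Ivy: 34+30+17+10+17 = 108
Pine → Fern → Juniper → Ash → Ivy → Ridge: 34+30+27+17+7 = 115
Pine → Fern → Juniper → Ash → Ridge → Ivy: 34+30+27+10+7 = 108
Pine → Fern → Ridge → Ivy → Juniper → Ash: 34+21+7+10+27 = 99
Pine → Fern → Ridge → Ivy → Ash → Juniper: 34+21+7+17+27 = 106
… (106 more)
Pine → Ivy → Juniper → Ridge → Ash → Fern: 6+10+17+10+26 = 69  ← best
The minimum is 69.
One shortest path: Pine → Ivy → Juniper → Ridge → Ash → Fern.

69 miles — the minimum one-way total.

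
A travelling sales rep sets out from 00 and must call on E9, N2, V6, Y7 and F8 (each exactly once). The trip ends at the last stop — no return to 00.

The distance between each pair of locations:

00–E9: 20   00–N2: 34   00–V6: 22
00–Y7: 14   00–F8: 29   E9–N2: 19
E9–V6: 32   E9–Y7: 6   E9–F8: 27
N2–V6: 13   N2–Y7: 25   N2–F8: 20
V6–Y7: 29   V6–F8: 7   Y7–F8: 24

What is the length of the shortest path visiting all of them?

59 — the minimum one-way total.

There are 5! = 120 possible orderings.
00→E9→N2→V6→Y7→F8: 20+19+13+29+24 = 105
00→E9→N2→V6→F8→Y7: 20+19+13+7+24 = 83
00→E9→N2→Y7→V6→F8: 20+19+25+29+7 = 100
00→E9→N2→Y7→F8→V6: 20+19+25+24+7 = 95
00→E9→N2→F8→V6→Y7: 20+19+20+7+29 = 95
00→E9→N2→F8→Y7→V6: 20+19+20+24+29 = 112
00→E9→V6→N2→Y7→F8: 20+32+13+25+24 = 114
00→E9→V6→N2→F8→Y7: 20+32+13+20+24 = 109
00→E9→V6→Y7→N2→F8: 20+32+29+25+20 = 126
00→E9→V6→Y7→F8→N2: 20+32+29+24+20 = 125
00→E9→V6→F8→N2→Y7: 20+32+7+20+25 = 104
00→E9→V6→F8→Y7→N2: 20+32+7+24+25 = 108
00→E9→Y7→N2→V6→F8: 20+6+25+13+7 = 71
00→E9→Y7→N2→F8→V6: 20+6+25+20+7 = 78
… (106 more)
00→Y7→E9→N2→V6→F8: 14+6+19+13+7 = 59  ← best
The minimum is 59.
One shortest path: 00 → Y7 → E9 → N2 → V6 → F8.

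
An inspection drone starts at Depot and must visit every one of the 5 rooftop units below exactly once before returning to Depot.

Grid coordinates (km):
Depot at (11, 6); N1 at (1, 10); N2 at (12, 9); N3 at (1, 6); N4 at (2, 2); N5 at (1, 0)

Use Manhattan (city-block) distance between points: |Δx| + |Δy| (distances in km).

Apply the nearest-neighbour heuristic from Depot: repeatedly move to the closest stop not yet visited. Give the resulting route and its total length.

At Depot the remaining stops are N2 4, N3 10, N4 13, N1 14, N5 16; go to N2.
At N2 the remaining stops are N1 12, N3 14, N4 17, N5 20; go to N1.
At N1 the remaining stops are N3 4, N4 9, N5 10; go to N3.
At N3 the remaining stops are N4 5, N5 6; go to N4.
At N4 the remaining stops are N5 3; go to N5.
Return N5→Depot: 16.
Total = 4 + 12 + 4 + 5 + 3 + 16 = 44.

Total distance 44 km via the nearest-neighbour route Depot → N2 → N1 → N3 → N4 → N5 → Depot.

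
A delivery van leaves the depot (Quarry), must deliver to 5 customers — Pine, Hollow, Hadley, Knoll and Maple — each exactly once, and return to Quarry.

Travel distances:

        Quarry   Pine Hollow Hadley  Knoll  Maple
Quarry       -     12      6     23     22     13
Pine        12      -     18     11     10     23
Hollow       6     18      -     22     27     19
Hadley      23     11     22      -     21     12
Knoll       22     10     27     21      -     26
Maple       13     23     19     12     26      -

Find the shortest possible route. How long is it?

Minimum total distance: 79.

With 5 stops there are 5!/2 = 60 distinct round trips (a route and its reverse cost the same).
Quarry - Pine - Hollow - Hadley - Knoll - Maple - Quarry: 12+18+22+21+26+13 = 112
Quarry - Pine - Hollow - Hadley - Maple - Knoll - Quarry: 12+18+22+12+26+22 = 112
Quarry - Pine - Hollow - Knoll - Hadley - Maple - Quarry: 12+18+27+21+12+13 = 103
Quarry - Pine - Hollow - Knoll - Maple - Hadley - Quarry: 12+18+27+26+12+23 = 118
Quarry - Pine - Hollow - Maple - Hadley - Knoll - Quarry: 12+18+19+12+21+22 = 104
Quarry - Pine - Hollow - Maple - Knoll - Hadley - Quarry: 12+18+19+26+21+23 = 119
Quarry - Pine - Hadley - Hollow - Knoll - Maple - Quarry: 12+11+22+27+26+13 = 111
Quarry - Pine - Hadley - Hollow - Maple - Knoll - Quarry: 12+11+22+19+26+22 = 112
Quarry - Pine - Hadley - Knoll - Hollow - Maple - Quarry: 12+11+21+27+19+13 = 103
Quarry - Pine - Hadley - Knoll - Maple - Hollow - Quarry: 12+11+21+26+19+6 = 95
Quarry - Pine - Hadley - Maple - Hollow - Knoll - Quarry: 12+11+12+19+27+22 = 103
Quarry - Pine - Hadley - Maple - Knoll - Hollow - Quarry: 12+11+12+26+27+6 = 94
Quarry - Pine - Knoll - Hollow - Hadley - Maple - Quarry: 12+10+27+22+12+13 = 96
Quarry - Pine - Knoll - Hollow - Maple - Hadley - Quarry: 12+10+27+19+12+23 = 103
… (46 more)
Quarry - Hollow - Knoll - Pine - Hadley - Maple - Quarry: 6+27+10+11+12+13 = 79  ← best
The minimum is 79.
One optimal route: Quarry → Hollow → Knoll → Pine → Hadley → Maple → Quarry (or its reverse).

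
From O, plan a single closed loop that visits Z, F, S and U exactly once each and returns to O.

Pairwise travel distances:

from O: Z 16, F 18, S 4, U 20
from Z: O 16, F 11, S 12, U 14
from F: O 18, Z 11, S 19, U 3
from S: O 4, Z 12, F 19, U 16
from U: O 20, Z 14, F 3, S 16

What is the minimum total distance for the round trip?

With 4 stops there are 4!/2 = 12 distinct round trips (a route and its reverse cost the same).
O - Z - F - S - U - O: 16+11+19+16+20 = 82
O - Z - F - U - S - O: 16+11+3+16+4 = 50
O - Z - S - F - U - O: 16+12+19+3+20 = 70
O - Z - S - U - F - O: 16+12+16+3+18 = 65
O - Z - U - F - S - O: 16+14+3+19+4 = 56
O - Z - U - S - F - O: 16+14+16+19+18 = 83
O - F - Z - S - U - O: 18+11+12+16+20 = 77
O - F - Z - U - S - O: 18+11+14+16+4 = 63
O - F - S - Z - U - O: 18+19+12+14+20 = 83
O - F - U - Z - S - O: 18+3+14+12+4 = 51
O - S - Z - F - U - O: 4+12+11+3+20 = 50
O - S - F - Z - U - O: 4+19+11+14+20 = 68
The minimum is 50.
One optimal route: O → Z → F → U → S → O (or its reverse).

Minimum total distance: 50.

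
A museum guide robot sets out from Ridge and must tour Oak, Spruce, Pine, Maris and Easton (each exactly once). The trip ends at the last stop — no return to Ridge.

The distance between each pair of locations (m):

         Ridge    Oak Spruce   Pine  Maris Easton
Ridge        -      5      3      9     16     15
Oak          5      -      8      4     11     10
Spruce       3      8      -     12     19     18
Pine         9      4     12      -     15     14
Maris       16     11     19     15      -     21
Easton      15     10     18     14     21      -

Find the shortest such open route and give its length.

Minimum one-way distance = 50 m.

There are 5! = 120 possible orderings.
Ridge→Oak→Spruce→Pine→Maris→Easton: 5+8+12+15+21 = 61
Ridge→Oak→Spruce→Pine→Easton→Maris: 5+8+12+14+21 = 60
Ridge→Oak→Spruce→Maris→Pine→Easton: 5+8+19+15+14 = 61
Ridge→Oak→Spruce→Maris→Easton→Pine: 5+8+19+21+14 = 67
Ridge→Oak→Spruce→Easton→Pine→Maris: 5+8+18+14+15 = 60
Ridge→Oak→Spruce→Easton→Maris→Pine: 5+8+18+21+15 = 67
Ridge→Oak→Pine→Spruce→Maris→Easton: 5+4+12+19+21 = 61
Ridge→Oak→Pine→Spruce→Easton→Maris: 5+4+12+18+21 = 60
Ridge→Oak→Pine→Maris→Spruce→Easton: 5+4+15+19+18 = 61
Ridge→Oak→Pine→Maris→Easton→Spruce: 5+4+15+21+18 = 63
Ridge→Oak→Pine→Easton→Spruce→Maris: 5+4+14+18+19 = 60
Ridge→Oak→Pine→Easton→Maris→Spruce: 5+4+14+21+19 = 63
Ridge→Oak→Maris→Spruce→Pine→Easton: 5+11+19+12+14 = 61
Ridge→Oak→Maris→Spruce→Easton→Pine: 5+11+19+18+14 = 67
… (106 more)
Ridge→Spruce→Oak→Pine→Easton→Maris: 3+8+4+14+21 = 50  ← best
The minimum is 50.
One shortest path: Ridge → Spruce → Oak → Pine → Easton → Maris.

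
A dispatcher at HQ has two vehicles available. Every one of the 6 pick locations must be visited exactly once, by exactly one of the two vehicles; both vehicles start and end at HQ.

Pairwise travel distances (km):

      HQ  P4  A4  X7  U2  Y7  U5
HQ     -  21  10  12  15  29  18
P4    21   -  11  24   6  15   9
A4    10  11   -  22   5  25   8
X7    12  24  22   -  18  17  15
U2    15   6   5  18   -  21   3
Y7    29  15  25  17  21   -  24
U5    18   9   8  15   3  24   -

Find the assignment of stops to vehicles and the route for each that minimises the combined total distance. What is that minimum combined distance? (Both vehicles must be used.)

There are 2^5 − 1 = 31 ways to divide the 6 stops into two non-empty groups. For each, the best each vehicle can do is its own shortest tour through its group:
  {P4} + {A4, X7, U2, Y7, U5}: 42 + 71 = 113
  {A4} + {P4, X7, U2, Y7, U5}: 20 + 71 = 91
  {P4, A4} + {X7, U2, Y7, U5}: 42 + 71 = 113
  {X7} + {P4, A4, U2, Y7, U5}: 24 + 71 = 95
  {P4, X7} + {A4, U2, Y7, U5}: 57 + 71 = 128
  {A4, X7} + {P4, U2, Y7, U5}: 44 + 71 = 115
  … (31 splits in total)
Best: vehicle 1 HQ → A4 → HQ = 20; vehicle 2 HQ → X7 → Y7 → P4 → U2 → U5 → HQ = 71; combined 91.

91 km — the smallest possible combined total.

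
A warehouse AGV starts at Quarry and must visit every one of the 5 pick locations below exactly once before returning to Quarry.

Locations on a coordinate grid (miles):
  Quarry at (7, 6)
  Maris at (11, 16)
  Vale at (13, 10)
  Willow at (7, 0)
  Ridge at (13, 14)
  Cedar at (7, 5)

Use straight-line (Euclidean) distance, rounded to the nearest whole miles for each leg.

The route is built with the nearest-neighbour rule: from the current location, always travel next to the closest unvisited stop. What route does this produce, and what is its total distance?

36 miles along Quarry → Cedar → Willow → Vale → Ridge → Maris → Quarry.

Quarry → [Cedar:1 / Willow:6 / Vale:7 / Ridge:10 / Maris:11] → Cedar (1)
Cedar → [Willow:5 / Vale:8 / Ridge:11 / Maris:12] → Willow (5)
Willow → [Vale:12 / Ridge:15 / Maris:16] → Vale (12)
Vale → [Ridge:4 / Maris:6] → Ridge (4)
Ridge → [Maris:3] → Maris (3)
Return Maris→Quarry: 11.
Total = 1 + 5 + 12 + 4 + 3 + 11 = 36.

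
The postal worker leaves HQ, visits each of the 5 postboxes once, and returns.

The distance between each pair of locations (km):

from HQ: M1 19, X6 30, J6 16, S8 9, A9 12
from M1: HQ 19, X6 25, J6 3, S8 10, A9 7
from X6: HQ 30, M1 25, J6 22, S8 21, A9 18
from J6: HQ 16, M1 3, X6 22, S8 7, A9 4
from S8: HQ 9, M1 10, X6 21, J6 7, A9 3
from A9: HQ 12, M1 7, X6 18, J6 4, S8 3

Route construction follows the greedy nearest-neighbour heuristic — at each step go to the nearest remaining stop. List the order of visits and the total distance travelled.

From HQ: distances to unvisited — S8=9, A9=12, J6=16, M1=19, X6=30. Nearest is S8 (9).
From S8: distances to unvisited — A9=3, J6=7, M1=10, X6=21. Nearest is A9 (3).
From A9: distances to unvisited — J6=4, M1=7, X6=18. Nearest is J6 (4).
From J6: distances to unvisited — M1=3, X6=22. Nearest is M1 (3).
From M1: distances to unvisited — X6=25. Nearest is X6 (25).
Return X6→HQ: 30.
Total = 9 + 3 + 4 + 3 + 25 + 30 = 74.

74 km along HQ → S8 → A9 → J6 → M1 → X6 → HQ.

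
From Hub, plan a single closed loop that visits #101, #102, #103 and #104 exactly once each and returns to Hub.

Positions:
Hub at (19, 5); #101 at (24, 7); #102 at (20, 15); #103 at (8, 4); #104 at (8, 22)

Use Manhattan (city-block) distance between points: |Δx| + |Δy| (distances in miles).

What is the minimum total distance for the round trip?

With 4 stops there are 4!/2 = 12 distinct round trips (a route and its reverse cost the same).
Hub - #101 - #102 - #103 - #104 - Hub: 7+12+23+18+28 = 88
Hub - #101 - #102 - #104 - #103 - Hub: 7+12+19+18+12 = 68
Hub - #101 - #103 - #102 - #104 - Hub: 7+19+23+19+28 = 96
Hub - #101 - #103 - #104 - #102 - Hub: 7+19+18+19+11 = 74
Hub - #101 - #104 - #102 - #103 - Hub: 7+31+19+23+12 = 92
Hub - #101 - #104 - #103 - #102 - Hub: 7+31+18+23+11 = 90
Hub - #102 - #101 - #103 - #104 - Hub: 11+12+19+18+28 = 88
Hub - #102 - #101 - #104 - #103 - Hub: 11+12+31+18+12 = 84
Hub - #102 - #103 - #101 - #104 - Hub: 11+23+19+31+28 = 112
Hub - #102 - #104 - #101 - #103 - Hub: 11+19+31+19+12 = 92
Hub - #103 - #101 - #102 - #104 - Hub: 12+19+12+19+28 = 90
Hub - #103 - #102 - #101 - #104 - Hub: 12+23+12+31+28 = 106
The minimum is 68.
One optimal route: Hub → #101 → #102 → #104 → #103 → Hub (or its reverse).

68 miles — the shortest possible round trip.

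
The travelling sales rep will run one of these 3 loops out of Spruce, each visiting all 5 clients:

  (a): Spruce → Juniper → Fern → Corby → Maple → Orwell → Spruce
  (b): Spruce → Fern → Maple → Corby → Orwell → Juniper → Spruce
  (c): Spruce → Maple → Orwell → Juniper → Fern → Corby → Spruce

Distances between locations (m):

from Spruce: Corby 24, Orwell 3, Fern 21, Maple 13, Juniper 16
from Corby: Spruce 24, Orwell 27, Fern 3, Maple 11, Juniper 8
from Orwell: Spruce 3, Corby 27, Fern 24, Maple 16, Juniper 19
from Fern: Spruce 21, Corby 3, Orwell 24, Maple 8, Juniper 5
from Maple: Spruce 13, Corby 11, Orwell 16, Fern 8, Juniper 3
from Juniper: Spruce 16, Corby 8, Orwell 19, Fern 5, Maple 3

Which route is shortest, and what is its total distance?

(a): 16 + 5 + 3 + 11 + 16 + 3 = 54
(b): 21 + 8 + 11 + 27 + 19 + 16 = 102
(c): 13 + 16 + 19 + 5 + 3 + 24 = 80

Shortest is (a), total 54 m.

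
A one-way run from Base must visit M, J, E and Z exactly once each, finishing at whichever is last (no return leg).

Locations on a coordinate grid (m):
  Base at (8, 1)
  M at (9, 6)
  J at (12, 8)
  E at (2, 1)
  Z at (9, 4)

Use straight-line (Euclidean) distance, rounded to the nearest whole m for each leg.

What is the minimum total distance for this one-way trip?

20 m — the minimum one-way total.

There are 4! = 24 possible orderings.
Base - M - J - E - Z: 5+4+12+8 = 29
Base - M - J - Z - E: 5+4+5+8 = 22
Base - M - E - J - Z: 5+9+12+5 = 31
Base - M - E - Z - J: 5+9+8+5 = 27
Base - M - Z - J - E: 5+2+5+12 = 24
Base - M - Z - E - J: 5+2+8+12 = 27
Base - J - M - E - Z: 8+4+9+8 = 29
Base - J - M - Z - E: 8+4+2+8 = 22
Base - J - E - M - Z: 8+12+9+2 = 31
Base - J - E - Z - M: 8+12+8+2 = 30
Base - J - Z - M - E: 8+5+2+9 = 24
Base - J - Z - E - M: 8+5+8+9 = 30
Base - E - M - J - Z: 6+9+4+5 = 24
Base - E - M - Z - J: 6+9+2+5 = 22
… (10 more)
Base - E - Z - M - J: 6+8+2+4 = 20  ← best
The minimum is 20.
One shortest path: Base → E → Z → M → J.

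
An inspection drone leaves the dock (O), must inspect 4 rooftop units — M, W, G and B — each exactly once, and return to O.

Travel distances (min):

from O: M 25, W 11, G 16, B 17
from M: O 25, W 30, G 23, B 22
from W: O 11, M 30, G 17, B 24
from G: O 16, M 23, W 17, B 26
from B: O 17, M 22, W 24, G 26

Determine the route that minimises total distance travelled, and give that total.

90 min — the shortest possible round trip.

With 4 stops there are 4!/2 = 12 distinct round trips (a route and its reverse cost the same).
O → M → W → G → B → O: 25+30+17+26+17 = 115
O → M → W → B → G → O: 25+30+24+26+16 = 121
O → M → G → W → B → O: 25+23+17+24+17 = 106
O → M → G → B → W → O: 25+23+26+24+11 = 109
O → M → B → W → G → O: 25+22+24+17+16 = 104
O → M → B → G → W → O: 25+22+26+17+11 = 101
O → W → M → G → B → O: 11+30+23+26+17 = 107
O → W → M → B → G → O: 11+30+22+26+16 = 105
O → W → G → M → B → O: 11+17+23+22+17 = 90
O → W → B → M → G → O: 11+24+22+23+16 = 96
O → G → M → W → B → O: 16+23+30+24+17 = 110
O → G → W → M → B → O: 16+17+30+22+17 = 102
The minimum is 90.
One optimal route: O → W → G → M → B → O (or its reverse).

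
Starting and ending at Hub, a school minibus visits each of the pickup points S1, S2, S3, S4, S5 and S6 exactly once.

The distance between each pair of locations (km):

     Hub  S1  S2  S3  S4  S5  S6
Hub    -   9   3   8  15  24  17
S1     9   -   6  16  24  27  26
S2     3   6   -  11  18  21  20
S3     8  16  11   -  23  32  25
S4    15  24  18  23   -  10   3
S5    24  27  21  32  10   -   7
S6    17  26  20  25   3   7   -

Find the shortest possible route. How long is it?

Minimum total distance: 76 km.

Hub-S1-S2-S3-S4-S5-S6-Hub: 9+6+11+23+10+7+17 = 83
Hub-S1-S2-S3-S4-S6-S5-Hub: 9+6+11+23+3+7+24 = 83
Hub-S1-S2-S3-S5-S4-S6-Hub: 9+6+11+32+10+3+17 = 88
Hub-S1-S2-S3-S5-S6-S4-Hub: 9+6+11+32+7+3+15 = 83
Hub-S1-S2-S3-S6-S4-S5-Hub: 9+6+11+25+3+10+24 = 88
Hub-S1-S2-S3-S6-S5-S4-Hub: 9+6+11+25+7+10+15 = 83
Hub-S1-S2-S4-S3-S5-S6-Hub: 9+6+18+23+32+7+17 = 112
Hub-S1-S2-S4-S3-S6-S5-Hub: 9+6+18+23+25+7+24 = 112
… (352 more)
Hub-S3-S1-S2-S5-S6-S4-Hub: 8+16+6+21+7+3+15 = 76  ← best
The minimum is 76.
One optimal route: Hub → S3 → S1 → S2 → S5 → S6 → S4 → Hub (or its reverse).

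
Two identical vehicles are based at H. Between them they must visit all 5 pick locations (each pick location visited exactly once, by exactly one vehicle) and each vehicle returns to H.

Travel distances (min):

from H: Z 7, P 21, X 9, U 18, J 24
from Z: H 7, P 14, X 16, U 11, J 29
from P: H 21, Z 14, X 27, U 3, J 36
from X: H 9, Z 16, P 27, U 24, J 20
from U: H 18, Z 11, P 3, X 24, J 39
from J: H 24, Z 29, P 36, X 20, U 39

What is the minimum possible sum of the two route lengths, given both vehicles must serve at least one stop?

95 min — the smallest possible combined total.

There are 2^4 − 1 = 15 ways to divide the 5 stops into two non-empty groups. For each, the best each vehicle can do is its own shortest tour through its group:
  {Z} + {P, X, U, J}: 14 + 86 = 100
  {P} + {Z, X, U, J}: 42 + 86 = 128
  {Z, P} + {X, U, J}: 42 + 86 = 128
  {X} + {Z, P, U, J}: 18 + 81 = 99
  {Z, X} + {P, U, J}: 32 + 81 = 113
  {P, X} + {Z, U, J}: 57 + 81 = 138
  … (15 splits in total)
  {Z, P, U} + {X, J}: 42 + 53 = 95  ← best
Best: vehicle 1 H → Z → P → U → H = 42; vehicle 2 H → X → J → H = 53; combined 95.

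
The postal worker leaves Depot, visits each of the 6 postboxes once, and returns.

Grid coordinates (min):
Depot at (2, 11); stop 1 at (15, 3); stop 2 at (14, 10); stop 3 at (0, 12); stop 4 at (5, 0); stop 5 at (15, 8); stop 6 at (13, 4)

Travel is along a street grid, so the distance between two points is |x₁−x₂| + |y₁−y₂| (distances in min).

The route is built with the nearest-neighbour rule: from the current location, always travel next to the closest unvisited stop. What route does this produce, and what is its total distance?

56 min along Depot → stop 3 → stop 2 → stop 5 → stop 1 → stop 6 → stop 4 → Depot.

Depot → [stop 3:3 / stop 2:13 / stop 4:14 / stop 5:16 / stop 6:18 / stop 1:21] → stop 3 (3)
stop 3 → [stop 2:16 / stop 4:17 / stop 5:19 / stop 6:21 / stop 1:24] → stop 2 (16)
stop 2 → [stop 5:3 / stop 6:7 / stop 1:8 / stop 4:19] → stop 5 (3)
stop 5 → [stop 1:5 / stop 6:6 / stop 4:18] → stop 1 (5)
stop 1 → [stop 6:3 / stop 4:13] → stop 6 (3)
stop 6 → [stop 4:12] → stop 4 (12)
Return stop 4→Depot: 14.
Total = 3 + 16 + 3 + 5 + 3 + 12 + 14 = 56.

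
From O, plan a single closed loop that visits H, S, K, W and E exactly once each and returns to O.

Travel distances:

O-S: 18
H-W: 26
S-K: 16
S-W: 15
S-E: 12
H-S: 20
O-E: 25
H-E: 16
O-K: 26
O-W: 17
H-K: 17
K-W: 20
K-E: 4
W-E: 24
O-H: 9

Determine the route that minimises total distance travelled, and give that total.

O→H→S→K→W→E→O: 9+20+16+20+24+25 = 114
O→H→S→K→E→W→O: 9+20+16+4+24+17 = 90
O→H→S→W→K→E→O: 9+20+15+20+4+25 = 93
O→H→S→W→E→K→O: 9+20+15+24+4+26 = 98
O→H→S→E→K→W→O: 9+20+12+4+20+17 = 82
O→H→S→E→W→K→O: 9+20+12+24+20+26 = 111
O→H→K→S→W→E→O: 9+17+16+15+24+25 = 106
O→H→K→S→E→W→O: 9+17+16+12+24+17 = 95
O→H→K→W→S→E→O: 9+17+20+15+12+25 = 98
O→H→K→W→E→S→O: 9+17+20+24+12+18 = 100
O→H→K→E→S→W→O: 9+17+4+12+15+17 = 74
O→H→K→E→W→S→O: 9+17+4+24+15+18 = 87
O→H→W→S→K→E→O: 9+26+15+16+4+25 = 95
O→H→W→S→E→K→O: 9+26+15+12+4+26 = 92
… (46 more)
The minimum is 74.
One optimal route: O → H → K → E → S → W → O (or its reverse).

Shortest round trip = 74.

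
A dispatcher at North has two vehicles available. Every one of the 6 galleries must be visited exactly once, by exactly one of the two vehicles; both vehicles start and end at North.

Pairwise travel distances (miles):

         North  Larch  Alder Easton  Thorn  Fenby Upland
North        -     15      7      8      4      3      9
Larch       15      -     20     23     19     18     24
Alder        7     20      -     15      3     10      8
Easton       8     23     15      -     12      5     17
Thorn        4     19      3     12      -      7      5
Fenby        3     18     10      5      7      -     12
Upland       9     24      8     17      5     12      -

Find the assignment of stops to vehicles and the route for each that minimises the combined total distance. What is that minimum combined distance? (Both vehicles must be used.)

Check every non-empty split of the stops between the two vehicles; for each half take its own optimal tour:
  {Larch} + {Alder, Easton, Thorn, Fenby, Upland}: 30 + 40 = 70
  {Alder} + {Larch, Easton, Thorn, Fenby, Upland}: 14 + 64 = 78
  {Larch, Alder} + {Easton, Thorn, Fenby, Upland}: 42 + 34 = 76
  {Easton} + {Larch, Alder, Thorn, Fenby, Upland}: 16 + 58 = 74
  {Larch, Easton} + {Alder, Thorn, Fenby, Upland}: 46 + 30 = 76
  {Alder, Easton} + {Larch, Thorn, Fenby, Upland}: 30 + 54 = 84
  … (31 splits in total)
  {Easton, Fenby} + {Larch, Alder, Thorn, Upland}: 16 + 52 = 68  ← best
Best: vehicle 1 North → Easton → Fenby → North = 16; vehicle 2 North → Larch → Alder → Thorn → Upland → North = 52; combined 68.

68 miles — the smallest possible combined total.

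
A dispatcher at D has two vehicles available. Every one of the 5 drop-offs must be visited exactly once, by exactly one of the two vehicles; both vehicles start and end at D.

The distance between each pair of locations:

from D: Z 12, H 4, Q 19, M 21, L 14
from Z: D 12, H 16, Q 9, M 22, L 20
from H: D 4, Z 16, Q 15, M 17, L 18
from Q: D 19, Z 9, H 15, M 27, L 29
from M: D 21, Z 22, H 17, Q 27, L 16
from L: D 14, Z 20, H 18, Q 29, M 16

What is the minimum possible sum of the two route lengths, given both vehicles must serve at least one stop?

Try each way of splitting the stops between the two vehicles (each non-empty) and, for each split, find the best tour for each vehicle:
  {Z} + {H, Q, M, L}: 24 + 76 = 100
  {H} + {Z, Q, M, L}: 8 + 78 = 86
  {Z, H} + {Q, M, L}: 32 + 76 = 108
  {Q} + {Z, H, M, L}: 38 + 69 = 107
  {Z, Q} + {H, M, L}: 40 + 51 = 91
  {H, Q} + {Z, M, L}: 38 + 64 = 102
  … (15 splits in total)
Best: vehicle 1 D → H → D = 8; vehicle 2 D → Z → Q → M → L → D = 78; combined 86.

86 — the smallest possible combined total.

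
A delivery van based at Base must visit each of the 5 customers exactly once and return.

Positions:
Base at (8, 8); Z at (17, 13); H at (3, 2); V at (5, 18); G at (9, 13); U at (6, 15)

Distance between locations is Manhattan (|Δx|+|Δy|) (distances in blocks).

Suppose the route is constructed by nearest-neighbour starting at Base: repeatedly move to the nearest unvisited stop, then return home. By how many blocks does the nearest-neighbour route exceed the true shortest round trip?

The nearest-neighbour route is 8 blocks longer than optimal.

Base: G=6, U=9, H=11, V=13, Z=14 ⇒ G
G: U=5, Z=8, V=9, H=17 ⇒ U
U: V=4, Z=13, H=16 ⇒ V
V: Z=17, H=18 ⇒ Z
Z: H=25 ⇒ H
NN route Base → G → U → V → Z → H → Base costs 68.
Optimal: Base → Z → G → U → V → H → Base costs 60 (by enumerating all 60 distinct tours).
Excess = 68 − 60 = 8.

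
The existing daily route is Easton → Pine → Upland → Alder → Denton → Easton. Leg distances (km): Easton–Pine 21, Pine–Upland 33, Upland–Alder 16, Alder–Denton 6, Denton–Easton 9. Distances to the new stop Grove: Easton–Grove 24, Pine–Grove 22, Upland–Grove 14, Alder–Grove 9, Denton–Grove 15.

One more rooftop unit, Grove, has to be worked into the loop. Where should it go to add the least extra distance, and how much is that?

+3 km — insert Grove between Pine and Upland.

Insertion cost between consecutive stops i–j is d(i,Grove) + d(Grove,j) − d(i,j):
  between Easton and Pine: 24 + 22 − 21 = 25
  between Pine and Upland: 22 + 14 − 33 = 3
  between Upland and Alder: 14 + 9 − 16 = 7
  between Alder and Denton: 9 + 15 − 6 = 18
  between Denton and Easton: 15 + 24 − 9 = 30
Cheapest insertion is between Pine and Upland, adding 3.
New total = 85 + 3 = 88.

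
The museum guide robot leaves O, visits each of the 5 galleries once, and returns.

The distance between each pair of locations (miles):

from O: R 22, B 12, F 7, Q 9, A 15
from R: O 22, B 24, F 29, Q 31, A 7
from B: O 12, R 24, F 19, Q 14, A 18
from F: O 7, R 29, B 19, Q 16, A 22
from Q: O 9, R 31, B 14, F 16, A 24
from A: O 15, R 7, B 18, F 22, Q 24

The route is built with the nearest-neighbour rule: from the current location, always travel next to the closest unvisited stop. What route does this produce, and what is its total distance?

At O the remaining stops are F 7, Q 9, B 12, A 15, R 22; go to F.
At F the remaining stops are Q 16, B 19, A 22, R 29; go to Q.
At Q the remaining stops are B 14, A 24, R 31; go to B.
At B the remaining stops are A 18, R 24; go to A.
At A the remaining stops are R 7; go to R.
Return R→O: 22.
Total = 7 + 16 + 14 + 18 + 7 + 22 = 84.

Nearest-neighbour total = 84 miles; route O → F → Q → B → A → R → O.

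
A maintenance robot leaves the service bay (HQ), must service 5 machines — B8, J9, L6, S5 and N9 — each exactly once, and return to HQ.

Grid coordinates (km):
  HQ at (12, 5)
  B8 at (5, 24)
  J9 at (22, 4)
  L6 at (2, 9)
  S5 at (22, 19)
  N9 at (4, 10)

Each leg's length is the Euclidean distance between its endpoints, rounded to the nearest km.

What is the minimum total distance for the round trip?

With 5 stops there are 5!/2 = 60 distinct round trips (a route and its reverse cost the same).
HQ-B8-J9-L6-S5-N9-HQ: 20+26+21+22+20+9 = 118
HQ-B8-J9-L6-N9-S5-HQ: 20+26+21+2+20+17 = 106
HQ-B8-J9-S5-L6-N9-HQ: 20+26+15+22+2+9 = 94
HQ-B8-J9-S5-N9-L6-HQ: 20+26+15+20+2+11 = 94
HQ-B8-J9-N9-L6-S5-HQ: 20+26+19+2+22+17 = 106
HQ-B8-J9-N9-S5-L6-HQ: 20+26+19+20+22+11 = 118
HQ-B8-L6-J9-S5-N9-HQ: 20+15+21+15+20+9 = 100
HQ-B8-L6-J9-N9-S5-HQ: 20+15+21+19+20+17 = 112
HQ-B8-L6-S5-J9-N9-HQ: 20+15+22+15+19+9 = 100
HQ-B8-L6-S5-N9-J9-HQ: 20+15+22+20+19+10 = 106
HQ-B8-L6-N9-J9-S5-HQ: 20+15+2+19+15+17 = 88
HQ-B8-L6-N9-S5-J9-HQ: 20+15+2+20+15+10 = 82
HQ-B8-S5-J9-L6-N9-HQ: 20+18+15+21+2+9 = 85
HQ-B8-S5-J9-N9-L6-HQ: 20+18+15+19+2+11 = 85
… (46 more)
HQ-J9-S5-B8-L6-N9-HQ: 10+15+18+15+2+9 = 69  ← best
The minimum is 69.
One optimal route: HQ → J9 → S5 → B8 → L6 → N9 → HQ (or its reverse).

Minimum total distance: 69 km.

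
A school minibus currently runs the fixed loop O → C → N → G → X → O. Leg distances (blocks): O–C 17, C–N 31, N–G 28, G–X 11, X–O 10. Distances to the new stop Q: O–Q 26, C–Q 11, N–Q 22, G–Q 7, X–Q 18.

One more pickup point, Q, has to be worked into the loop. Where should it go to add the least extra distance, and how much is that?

Insertion cost between consecutive stops i–j is d(i,Q) + d(Q,j) − d(i,j):
  between O and C: 26 + 11 − 17 = 20
  between C and N: 11 + 22 − 31 = 2
  between N and G: 22 + 7 − 28 = 1
  between G and X: 7 + 18 − 11 = 14
  between X and O: 18 + 26 − 10 = 34
Cheapest insertion is between N and G, adding 1.
New total = 97 + 1 = 98.

Minimum extra distance: 1 blocks, inserting Q between N and G.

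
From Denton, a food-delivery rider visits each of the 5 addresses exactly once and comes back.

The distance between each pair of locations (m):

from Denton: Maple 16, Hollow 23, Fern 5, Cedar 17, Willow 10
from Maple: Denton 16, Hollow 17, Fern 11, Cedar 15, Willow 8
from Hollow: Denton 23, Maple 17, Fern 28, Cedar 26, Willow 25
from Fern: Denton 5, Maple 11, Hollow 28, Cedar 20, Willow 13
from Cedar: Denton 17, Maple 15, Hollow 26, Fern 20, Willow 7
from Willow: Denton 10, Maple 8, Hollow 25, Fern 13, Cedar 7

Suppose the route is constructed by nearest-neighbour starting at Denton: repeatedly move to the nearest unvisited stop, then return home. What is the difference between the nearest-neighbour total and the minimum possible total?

From Denton: Fern=5, Willow=10, Maple=16, Cedar=17, Hollow=23 → choose Fern (5).
From Fern: Maple=11, Willow=13, Cedar=20, Hollow=28 → choose Maple (11).
From Maple: Willow=8, Cedar=15, Hollow=17 → choose Willow (8).
From Willow: Cedar=7, Hollow=25 → choose Cedar (7).
From Cedar: Hollow=26 → choose Hollow (26).
NN route Denton → Fern → Maple → Willow → Cedar → Hollow → Denton costs 80.
Optimal: Denton → Fern → Maple → Hollow → Cedar → Willow → Denton costs 76 (by enumerating all 60 distinct tours).
Excess = 80 − 76 = 4.

Excess over optimum: 4 m.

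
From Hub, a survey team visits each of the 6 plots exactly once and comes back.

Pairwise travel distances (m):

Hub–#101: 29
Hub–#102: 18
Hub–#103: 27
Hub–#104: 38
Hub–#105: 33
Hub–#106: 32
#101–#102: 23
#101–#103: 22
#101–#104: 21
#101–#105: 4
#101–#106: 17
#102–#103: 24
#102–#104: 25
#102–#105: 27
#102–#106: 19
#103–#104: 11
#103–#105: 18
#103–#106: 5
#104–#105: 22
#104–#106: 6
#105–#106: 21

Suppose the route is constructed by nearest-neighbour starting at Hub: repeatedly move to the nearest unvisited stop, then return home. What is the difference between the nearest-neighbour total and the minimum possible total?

From Hub: #102=18, #103=27, #101=29, #106=32, #105=33, #104=38 → choose #102 (18).
From #102: #106=19, #101=23, #103=24, #104=25, #105=27 → choose #106 (19).
From #106: #103=5, #104=6, #101=17, #105=21 → choose #103 (5).
From #103: #104=11, #105=18, #101=22 → choose #104 (11).
From #104: #101=21, #105=22 → choose #101 (21).
From #101: #105=4 → choose #105 (4).
NN route Hub → #102 → #106 → #103 → #104 → #101 → #105 → Hub costs 111.
Optimal: Hub → #101 → #105 → #103 → #104 → #106 → #102 → Hub costs 105 (by enumerating all 360 distinct tours).
Excess = 111 − 105 = 6.

6 m longer than the optimal tour.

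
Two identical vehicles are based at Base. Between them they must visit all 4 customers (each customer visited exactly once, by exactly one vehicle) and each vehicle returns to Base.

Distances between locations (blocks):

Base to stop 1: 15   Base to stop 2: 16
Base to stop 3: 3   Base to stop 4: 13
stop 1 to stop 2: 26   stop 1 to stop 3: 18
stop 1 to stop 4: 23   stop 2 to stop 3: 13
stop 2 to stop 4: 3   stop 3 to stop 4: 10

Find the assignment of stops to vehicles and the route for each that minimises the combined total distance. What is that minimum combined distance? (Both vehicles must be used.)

62 blocks — the smallest possible combined total.

There are 2^3 − 1 = 7 ways to divide the 4 stops into two non-empty groups. For each, the best each vehicle can do is its own shortest tour through its group:
  {stop 1} + {stop 2, stop 3, stop 4}: 30 + 32 = 62
  {stop 2} + {stop 1, stop 3, stop 4}: 32 + 51 = 83
  {stop 1, stop 2} + {stop 3, stop 4}: 57 + 26 = 83
  {stop 3} + {stop 1, stop 2, stop 4}: 6 + 57 = 63
  {stop 1, stop 3} + {stop 2, stop 4}: 36 + 32 = 68
  {stop 2, stop 3} + {stop 1, stop 4}: 32 + 51 = 83
  … (7 splits in total)
Best: vehicle 1 Base → stop 1 → Base = 30; vehicle 2 Base → stop 2 → stop 4 → stop 3 → Base = 32; combined 62.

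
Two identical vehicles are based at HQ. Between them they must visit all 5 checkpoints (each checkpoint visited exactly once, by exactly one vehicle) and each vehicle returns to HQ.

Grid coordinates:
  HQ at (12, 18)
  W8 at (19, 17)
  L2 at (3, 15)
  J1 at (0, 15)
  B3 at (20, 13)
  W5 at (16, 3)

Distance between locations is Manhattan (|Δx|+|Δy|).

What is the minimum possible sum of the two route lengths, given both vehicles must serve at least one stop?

There are 2^4 − 1 = 15 ways to divide the 5 stops into two non-empty groups. For each, the best each vehicle can do is its own shortest tour through its group:
  {W8} + {L2, J1, B3, W5}: 16 + 70 = 86
  {L2} + {W8, J1, B3, W5}: 24 + 70 = 94
  {W8, L2} + {J1, B3, W5}: 38 + 70 = 108
  {J1} + {W8, L2, B3, W5}: 30 + 64 = 94
  {W8, J1} + {L2, B3, W5}: 44 + 64 = 108
  {L2, J1} + {W8, B3, W5}: 30 + 46 = 76
  … (15 splits in total)
Best: vehicle 1 HQ → L2 → J1 → HQ = 30; vehicle 2 HQ → W8 → B3 → W5 → HQ = 46; combined 76.

76 — the smallest possible combined total.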